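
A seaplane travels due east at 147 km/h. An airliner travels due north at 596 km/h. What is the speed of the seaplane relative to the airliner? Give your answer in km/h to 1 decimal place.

Taking east as x and north as y: seaplane velocity = (147.000, 0.000) km/h; airliner velocity = (0.000, 596.000) km/h.
Velocity of seaplane relative to airliner = (147.000, 0.000) − (0.000, 596.000) = (147.000, -596.000) km/h.
Magnitude = |(147.000, -596.000)| = 613.861 km/h.

613.9 km/h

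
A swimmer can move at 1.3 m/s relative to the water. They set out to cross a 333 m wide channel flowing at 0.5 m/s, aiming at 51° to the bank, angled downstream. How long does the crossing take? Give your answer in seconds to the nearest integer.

330 s

The component of the swimmer's velocity perpendicular to the bank is 1.3 × sin 51° = 1.010 m/s.
Only the cross-stream component determines the crossing time; the current contributes nothing perpendicular to the bank.
Time = 333 / 1.010 = 329.608 s.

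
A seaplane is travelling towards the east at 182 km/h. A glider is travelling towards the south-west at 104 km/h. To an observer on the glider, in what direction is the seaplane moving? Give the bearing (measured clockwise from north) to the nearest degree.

Taking east as x and north as y: seaplane velocity = (182.000, 0.000) km/h; glider velocity = (-73.539, -73.539) km/h.
Velocity of seaplane relative to glider = (182.000, 0.000) − (-73.539, -73.539) = (255.539, 73.539) km/h.
Bearing = atan2(255.54, 73.54) = 73.95° clockwise from north.

074°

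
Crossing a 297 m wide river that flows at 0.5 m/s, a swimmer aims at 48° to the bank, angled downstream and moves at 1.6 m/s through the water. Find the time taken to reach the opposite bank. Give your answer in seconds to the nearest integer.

250 s

The component of the swimmer's velocity perpendicular to the bank is 1.6 × sin 48° = 1.189 m/s.
Only the cross-stream component determines the crossing time; the current contributes nothing perpendicular to the bank.
Time = 297 / 1.189 = 249.783 s.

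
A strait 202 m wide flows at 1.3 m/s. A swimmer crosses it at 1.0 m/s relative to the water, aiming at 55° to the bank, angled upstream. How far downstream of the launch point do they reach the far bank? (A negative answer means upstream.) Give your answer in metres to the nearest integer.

179 m

Perpendicular speed = 0.819 m/s; crossing time = 202 / 0.819 = 246.596 s.
Net downstream speed = 0.726 m/s.
Drift = 0.726 × 246.596 = 179.133 m (downstream).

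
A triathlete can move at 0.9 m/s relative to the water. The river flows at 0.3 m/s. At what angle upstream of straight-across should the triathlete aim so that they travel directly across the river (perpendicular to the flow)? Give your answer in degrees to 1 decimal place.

19.5°

To cancel the current, the upstream component of the triathlete's velocity must equal the flow: 0.9 sin θ = 0.3.
sin θ = 0.3 / 0.9 = 0.3333.
θ = arcsin(0.3333) = 19.471°.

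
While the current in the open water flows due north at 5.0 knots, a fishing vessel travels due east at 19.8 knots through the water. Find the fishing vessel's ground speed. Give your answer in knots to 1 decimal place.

20.4 knots

Taking east as x and north as y: velocity relative to the water = (19.800, 0.000) knots; the water relative to ground = (0.000, 5.000) knots.
Velocity relative to ground = (19.800, 0.000) + (0.000, 5.000) = (19.800, 5.000) knots.
Speed = |(19.800, 5.000)| = 20.422 knots.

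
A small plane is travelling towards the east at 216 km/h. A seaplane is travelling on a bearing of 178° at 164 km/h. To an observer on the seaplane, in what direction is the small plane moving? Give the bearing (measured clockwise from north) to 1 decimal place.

052.1°

Taking east as x and north as y: small plane velocity = (216.000, 0.000) km/h; seaplane velocity = (5.724, -163.900) km/h.
Velocity of small plane relative to seaplane = (216.000, 0.000) − (5.724, -163.900) = (210.276, 163.900) km/h.
Bearing = atan2(210.28, 163.90) = 52.07° clockwise from north.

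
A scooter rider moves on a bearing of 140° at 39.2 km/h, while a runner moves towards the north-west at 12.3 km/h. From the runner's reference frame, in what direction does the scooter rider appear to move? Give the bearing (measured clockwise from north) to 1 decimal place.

Taking east as x and north as y: scooter rider velocity = (25.197, -30.029) km/h; runner velocity = (-8.697, 8.697) km/h.
Velocity of scooter rider relative to runner = (25.197, -30.029) − (-8.697, 8.697) = (33.895, -38.726) km/h.
Bearing = atan2(33.89, -38.73) = 138.81° clockwise from north.

138.8°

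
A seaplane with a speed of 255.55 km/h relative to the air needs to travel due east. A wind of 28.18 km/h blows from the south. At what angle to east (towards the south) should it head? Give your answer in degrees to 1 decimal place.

6.3°

The wind pushes perpendicular to the desired track; the heading must have a component into the wind equal to 28.18 km/h: 255.55 sin θ = 28.18.
sin θ = 0.1103, so θ = 6.331°.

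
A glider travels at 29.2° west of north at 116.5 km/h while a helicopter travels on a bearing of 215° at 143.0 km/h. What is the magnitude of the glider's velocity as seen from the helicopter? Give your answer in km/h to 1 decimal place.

220.3 km/h

Taking east as x and north as y: glider velocity = (-56.836, 101.695) km/h; helicopter velocity = (-82.021, -117.139) km/h.
Velocity of glider relative to helicopter = (-56.836, 101.695) − (-82.021, -117.139) = (25.186, 218.834) km/h.
Magnitude = |(25.186, 218.834)| = 220.279 km/h.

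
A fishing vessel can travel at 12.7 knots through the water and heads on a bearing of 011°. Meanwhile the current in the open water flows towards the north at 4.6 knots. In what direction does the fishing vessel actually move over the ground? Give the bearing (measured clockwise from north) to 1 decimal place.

008.1°

Taking east as x and north as y: velocity relative to the water = (2.423, 12.467) knots; the water relative to ground = (0.000, 4.600) knots.
Velocity relative to ground = (2.423, 12.467) + (0.000, 4.600) = (2.423, 17.067) knots.
Bearing = atan2(2.42, 17.07) = 8.08° clockwise from north.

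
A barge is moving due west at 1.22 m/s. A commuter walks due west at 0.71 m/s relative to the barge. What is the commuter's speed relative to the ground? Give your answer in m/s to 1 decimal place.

1.9 m/s

Taking east as x and north as y: barge velocity = (-1.220, 0.000) m/s; commuter velocity relative to barge = (-0.710, 0.000) m/s.
Velocity relative to ground = (-1.220, 0.000) + (-0.710, 0.000) = (-1.930, 0.000) m/s.
Speed = |(-1.930, 0.000)| = 1.930 m/s.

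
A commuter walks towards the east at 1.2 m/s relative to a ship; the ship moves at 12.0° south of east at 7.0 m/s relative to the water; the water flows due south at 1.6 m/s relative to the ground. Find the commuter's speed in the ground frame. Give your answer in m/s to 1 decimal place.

In east/north components (m/s): commuter relative to ship = (1.200, 0.000); ship relative to water = (6.847, -1.455); water relative to ground = (0.000, -1.600).
Sum = (8.047, -3.055) m/s.
Speed = |(8.047, -3.055)| = 8.608 m/s.

8.6 m/s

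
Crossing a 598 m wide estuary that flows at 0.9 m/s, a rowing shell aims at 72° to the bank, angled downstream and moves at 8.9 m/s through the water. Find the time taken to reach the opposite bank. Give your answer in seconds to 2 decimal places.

70.65 s

The component of the rowing shell's velocity perpendicular to the bank is 8.9 × sin 72° = 8.464 m/s.
Only the cross-stream component determines the crossing time; the current contributes nothing perpendicular to the bank.
Time = 598 / 8.464 = 70.649 s.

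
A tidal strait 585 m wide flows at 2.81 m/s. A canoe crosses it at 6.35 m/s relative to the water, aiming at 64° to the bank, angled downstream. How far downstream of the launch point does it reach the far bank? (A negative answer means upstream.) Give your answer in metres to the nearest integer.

573 m

Perpendicular speed = 5.707 m/s; crossing time = 585 / 5.707 = 102.500 s.
Net downstream speed = 5.594 m/s.
Drift = 5.594 × 102.500 = 573.347 m (downstream).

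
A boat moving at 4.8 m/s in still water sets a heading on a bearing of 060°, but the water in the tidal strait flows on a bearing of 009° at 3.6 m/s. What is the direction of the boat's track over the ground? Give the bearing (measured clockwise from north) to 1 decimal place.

Taking east as x and north as y: velocity relative to the water = (4.157, 2.400) m/s; the water relative to ground = (0.563, 3.556) m/s.
Velocity relative to ground = (4.157, 2.400) + (0.563, 3.556) = (4.720, 5.956) m/s.
Bearing = atan2(4.72, 5.96) = 38.40° clockwise from north.

038.4°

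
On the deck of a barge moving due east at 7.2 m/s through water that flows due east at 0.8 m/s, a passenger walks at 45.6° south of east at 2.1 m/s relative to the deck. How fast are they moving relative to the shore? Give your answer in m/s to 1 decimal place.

9.6 m/s

In east/north components (m/s): passenger relative to barge = (1.469, -1.500); barge relative to water = (7.200, 0.000); water relative to ground = (0.800, 0.000).
Sum = (9.469, -1.500) m/s.
Speed = |(9.469, -1.500)| = 9.587 m/s.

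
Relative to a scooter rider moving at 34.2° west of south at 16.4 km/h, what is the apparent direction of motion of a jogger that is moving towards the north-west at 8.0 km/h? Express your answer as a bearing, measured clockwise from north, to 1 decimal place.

010.5°

Taking east as x and north as y: jogger velocity = (-5.657, 5.657) km/h; scooter rider velocity = (-9.218, -13.564) km/h.
Velocity of jogger relative to scooter rider = (-5.657, 5.657) − (-9.218, -13.564) = (3.561, 19.221) km/h.
Bearing = atan2(3.56, 19.22) = 10.50° clockwise from north.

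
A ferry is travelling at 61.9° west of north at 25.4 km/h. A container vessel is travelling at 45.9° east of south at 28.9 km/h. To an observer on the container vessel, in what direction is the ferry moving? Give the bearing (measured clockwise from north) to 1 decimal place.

Taking east as x and north as y: ferry velocity = (-22.406, 11.964) km/h; container vessel velocity = (20.754, -20.112) km/h.
Velocity of ferry relative to container vessel = (-22.406, 11.964) − (20.754, -20.112) = (-43.160, 32.076) km/h.
Bearing = atan2(-43.16, 32.08) = 306.62° clockwise from north.

306.6°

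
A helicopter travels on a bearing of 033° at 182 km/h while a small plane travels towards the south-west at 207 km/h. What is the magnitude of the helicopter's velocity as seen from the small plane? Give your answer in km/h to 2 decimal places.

Taking east as x and north as y: helicopter velocity = (99.124, 152.638) km/h; small plane velocity = (-146.371, -146.371) km/h.
Velocity of helicopter relative to small plane = (99.124, 152.638) − (-146.371, -146.371) = (245.495, 299.009) km/h.
Magnitude = |(245.495, 299.009)| = 386.878 km/h.

386.88 km/h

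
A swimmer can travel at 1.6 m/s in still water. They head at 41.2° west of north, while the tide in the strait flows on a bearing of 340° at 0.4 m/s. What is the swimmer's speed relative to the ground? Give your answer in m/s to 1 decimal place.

Taking east as x and north as y: velocity relative to the water = (-1.054, 1.204) m/s; the water relative to ground = (-0.137, 0.376) m/s.
Velocity relative to ground = (-1.054, 1.204) + (-0.137, 0.376) = (-1.191, 1.580) m/s.
Speed = |(-1.191, 1.580)| = 1.978 m/s.

2.0 m/s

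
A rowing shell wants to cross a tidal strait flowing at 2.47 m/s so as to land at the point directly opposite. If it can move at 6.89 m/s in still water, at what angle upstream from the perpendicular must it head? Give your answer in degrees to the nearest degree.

To cancel the current, the upstream component of the rowing shell's velocity must equal the flow: 6.89 sin θ = 2.47.
sin θ = 2.47 / 6.89 = 0.3585.
θ = arcsin(0.3585) = 21.008°.

21°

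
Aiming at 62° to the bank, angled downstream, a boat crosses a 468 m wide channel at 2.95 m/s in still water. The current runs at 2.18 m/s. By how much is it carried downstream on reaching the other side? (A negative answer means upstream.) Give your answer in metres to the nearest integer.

641 m

Perpendicular speed = 2.605 m/s; crossing time = 468 / 2.605 = 179.676 s.
Net downstream speed = 3.565 m/s.
Drift = 3.565 × 179.676 = 640.533 m (downstream).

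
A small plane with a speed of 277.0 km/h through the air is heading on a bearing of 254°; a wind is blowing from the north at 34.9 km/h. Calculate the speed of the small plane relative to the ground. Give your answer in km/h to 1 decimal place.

288.6 km/h

Taking east as x and north as y: velocity relative to the air = (-266.269, -76.352) km/h; the air relative to ground = (0.000, -34.900) km/h.
Velocity relative to ground = (-266.269, -76.352) + (0.000, -34.900) = (-266.269, -111.252) km/h.
Speed = |(-266.269, -111.252)| = 288.576 km/h.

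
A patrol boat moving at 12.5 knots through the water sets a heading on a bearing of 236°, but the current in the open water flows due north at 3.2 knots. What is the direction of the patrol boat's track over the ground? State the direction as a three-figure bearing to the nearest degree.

250°

Taking east as x and north as y: velocity relative to the water = (-10.363, -6.990) knots; the water relative to ground = (0.000, 3.200) knots.
Velocity relative to ground = (-10.363, -6.990) + (0.000, 3.200) = (-10.363, -3.790) knots.
Bearing = atan2(-10.36, -3.79) = 249.91° clockwise from north.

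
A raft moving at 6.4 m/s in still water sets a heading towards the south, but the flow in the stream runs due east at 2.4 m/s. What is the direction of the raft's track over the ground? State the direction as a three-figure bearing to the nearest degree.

Taking east as x and north as y: velocity relative to the water = (0.000, -6.400) m/s; the water relative to ground = (2.400, 0.000) m/s.
Velocity relative to ground = (0.000, -6.400) + (2.400, 0.000) = (2.400, -6.400) m/s.
Bearing = atan2(2.40, -6.40) = 159.44° clockwise from north.

159°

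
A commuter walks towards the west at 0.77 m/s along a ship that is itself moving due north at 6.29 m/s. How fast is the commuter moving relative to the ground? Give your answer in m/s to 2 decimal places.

Taking east as x and north as y: ship velocity = (0.000, 6.290) m/s; commuter velocity relative to ship = (-0.770, 0.000) m/s.
Velocity relative to ground = (0.000, 6.290) + (-0.770, 0.000) = (-0.770, 6.290) m/s.
Speed = |(-0.770, 6.290)| = 6.337 m/s.

6.34 m/s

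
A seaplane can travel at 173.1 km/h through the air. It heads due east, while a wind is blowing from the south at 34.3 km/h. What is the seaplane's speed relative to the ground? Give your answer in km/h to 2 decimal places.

176.47 km/h

Taking east as x and north as y: velocity relative to the air = (173.100, 0.000) km/h; the air relative to ground = (0.000, 34.300) km/h.
Velocity relative to ground = (173.100, 0.000) + (0.000, 34.300) = (173.100, 34.300) km/h.
Speed = |(173.100, 34.300)| = 176.466 km/h.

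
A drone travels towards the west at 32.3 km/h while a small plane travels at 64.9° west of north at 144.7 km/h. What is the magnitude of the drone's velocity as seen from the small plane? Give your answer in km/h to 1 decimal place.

Taking east as x and north as y: drone velocity = (-32.300, 0.000) km/h; small plane velocity = (-131.036, 61.382) km/h.
Velocity of drone relative to small plane = (-32.300, 0.000) − (-131.036, 61.382) = (98.736, -61.382) km/h.
Magnitude = |(98.736, -61.382)| = 116.260 km/h.

116.3 km/h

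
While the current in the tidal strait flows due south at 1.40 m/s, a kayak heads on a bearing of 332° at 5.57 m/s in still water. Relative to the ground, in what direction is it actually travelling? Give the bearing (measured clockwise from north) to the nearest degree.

Taking east as x and north as y: velocity relative to the water = (-2.615, 4.918) m/s; the water relative to ground = (0.000, -1.400) m/s.
Velocity relative to ground = (-2.615, 4.918) + (0.000, -1.400) = (-2.615, 3.518) m/s.
Bearing = atan2(-2.61, 3.52) = 323.38° clockwise from north.

323°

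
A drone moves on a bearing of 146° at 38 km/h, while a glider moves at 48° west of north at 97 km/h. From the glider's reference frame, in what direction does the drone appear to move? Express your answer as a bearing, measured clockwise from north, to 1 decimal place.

Taking east as x and north as y: drone velocity = (21.249, -31.503) km/h; glider velocity = (-72.085, 64.906) km/h.
Velocity of drone relative to glider = (21.249, -31.503) − (-72.085, 64.906) = (93.334, -96.409) km/h.
Bearing = atan2(93.33, -96.41) = 135.93° clockwise from north.

135.9°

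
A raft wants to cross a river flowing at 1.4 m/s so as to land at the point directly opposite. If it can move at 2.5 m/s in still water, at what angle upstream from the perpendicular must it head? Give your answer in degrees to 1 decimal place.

34.1°

To cancel the current, the upstream component of the raft's velocity must equal the flow: 2.5 sin θ = 1.4.
sin θ = 1.4 / 2.5 = 0.5600.
θ = arcsin(0.5600) = 34.056°.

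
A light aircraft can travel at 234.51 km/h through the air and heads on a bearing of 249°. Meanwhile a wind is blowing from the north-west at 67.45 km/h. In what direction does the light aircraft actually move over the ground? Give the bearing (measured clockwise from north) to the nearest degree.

Taking east as x and north as y: velocity relative to the air = (-218.934, -84.041) km/h; the air relative to ground = (47.694, -47.694) km/h.
Velocity relative to ground = (-218.934, -84.041) + (47.694, -47.694) = (-171.240, -131.735) km/h.
Bearing = atan2(-171.24, -131.74) = 232.43° clockwise from north.

232°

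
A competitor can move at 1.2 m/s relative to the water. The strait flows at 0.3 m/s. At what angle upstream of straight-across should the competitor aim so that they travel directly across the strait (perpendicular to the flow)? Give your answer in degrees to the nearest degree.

To cancel the current, the upstream component of the competitor's velocity must equal the flow: 1.2 sin θ = 0.3.
sin θ = 0.3 / 1.2 = 0.2500.
θ = arcsin(0.2500) = 14.478°.

14°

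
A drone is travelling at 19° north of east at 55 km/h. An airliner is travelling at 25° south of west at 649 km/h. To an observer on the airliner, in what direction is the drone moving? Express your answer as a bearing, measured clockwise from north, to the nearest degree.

Taking east as x and north as y: drone velocity = (52.004, 17.906) km/h; airliner velocity = (-588.194, -274.279) km/h.
Velocity of drone relative to airliner = (52.004, 17.906) − (-588.194, -274.279) = (640.197, 292.186) km/h.
Bearing = atan2(640.20, 292.19) = 65.47° clockwise from north.

065°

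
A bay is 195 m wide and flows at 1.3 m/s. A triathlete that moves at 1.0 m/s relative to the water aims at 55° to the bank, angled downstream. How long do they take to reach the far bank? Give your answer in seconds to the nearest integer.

238 s

The component of the triathlete's velocity perpendicular to the bank is 1.0 × sin 55° = 0.819 m/s.
Only the cross-stream component determines the crossing time; the current contributes nothing perpendicular to the bank.
Time = 195 / 0.819 = 238.051 s.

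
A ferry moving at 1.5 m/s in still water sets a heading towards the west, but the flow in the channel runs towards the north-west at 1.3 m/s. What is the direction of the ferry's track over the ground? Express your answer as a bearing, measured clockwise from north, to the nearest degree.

Taking east as x and north as y: velocity relative to the water = (-1.500, 0.000) m/s; the water relative to ground = (-0.919, 0.919) m/s.
Velocity relative to ground = (-1.500, 0.000) + (-0.919, 0.919) = (-2.419, 0.919) m/s.
Bearing = atan2(-2.42, 0.92) = 290.81° clockwise from north.

291°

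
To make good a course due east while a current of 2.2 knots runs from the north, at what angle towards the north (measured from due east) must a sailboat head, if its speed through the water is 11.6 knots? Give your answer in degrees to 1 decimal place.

10.9°

The current pushes perpendicular to the desired track; the heading must have a component into the current equal to 2.2 knots: 11.6 sin θ = 2.2.
sin θ = 0.1897, so θ = 10.933°.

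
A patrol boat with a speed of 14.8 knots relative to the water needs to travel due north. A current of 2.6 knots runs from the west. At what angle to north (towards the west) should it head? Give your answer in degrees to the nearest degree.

10°

The current pushes perpendicular to the desired track; the heading must have a component into the current equal to 2.6 knots: 14.8 sin θ = 2.6.
sin θ = 0.1757, so θ = 10.118°.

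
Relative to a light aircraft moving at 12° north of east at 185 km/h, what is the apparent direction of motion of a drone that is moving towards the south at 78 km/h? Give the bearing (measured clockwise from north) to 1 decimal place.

Taking east as x and north as y: drone velocity = (0.000, -78.000) km/h; light aircraft velocity = (180.957, 38.464) km/h.
Velocity of drone relative to light aircraft = (0.000, -78.000) − (180.957, 38.464) = (-180.957, -116.464) km/h.
Bearing = atan2(-180.96, -116.46) = 237.23° clockwise from north.

237.2°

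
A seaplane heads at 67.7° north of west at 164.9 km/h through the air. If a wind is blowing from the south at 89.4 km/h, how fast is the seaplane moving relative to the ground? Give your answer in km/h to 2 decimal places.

Taking east as x and north as y: velocity relative to the air = (-62.572, 152.567) km/h; the air relative to ground = (0.000, 89.400) km/h.
Velocity relative to ground = (-62.572, 152.567) + (0.000, 89.400) = (-62.572, 241.967) km/h.
Speed = |(-62.572, 241.967)| = 249.927 km/h.

249.93 km/h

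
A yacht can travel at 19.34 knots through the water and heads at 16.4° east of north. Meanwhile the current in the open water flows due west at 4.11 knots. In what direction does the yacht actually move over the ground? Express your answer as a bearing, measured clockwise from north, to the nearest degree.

Taking east as x and north as y: velocity relative to the water = (5.460, 18.553) knots; the water relative to ground = (-4.110, 0.000) knots.
Velocity relative to ground = (5.460, 18.553) + (-4.110, 0.000) = (1.350, 18.553) knots.
Bearing = atan2(1.35, 18.55) = 4.16° clockwise from north.

004°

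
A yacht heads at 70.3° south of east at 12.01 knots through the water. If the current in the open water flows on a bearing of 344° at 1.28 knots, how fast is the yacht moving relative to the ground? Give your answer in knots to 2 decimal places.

Taking east as x and north as y: velocity relative to the water = (4.049, -11.307) knots; the water relative to ground = (-0.353, 1.230) knots.
Velocity relative to ground = (4.049, -11.307) + (-0.353, 1.230) = (3.696, -10.077) knots.
Speed = |(3.696, -10.077)| = 10.733 knots.

10.73 knots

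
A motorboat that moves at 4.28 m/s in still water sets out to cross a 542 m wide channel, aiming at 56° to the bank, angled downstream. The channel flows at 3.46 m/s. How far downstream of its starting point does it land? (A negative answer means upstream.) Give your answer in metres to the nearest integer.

894 m

Perpendicular speed = 3.548 m/s; crossing time = 542 / 3.548 = 152.750 s.
Net downstream speed = 5.853 m/s.
Drift = 5.853 × 152.750 = 894.099 m (downstream).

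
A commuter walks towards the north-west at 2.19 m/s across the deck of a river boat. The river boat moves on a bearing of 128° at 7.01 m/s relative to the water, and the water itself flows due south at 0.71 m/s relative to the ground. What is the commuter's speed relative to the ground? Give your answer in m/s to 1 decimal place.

5.3 m/s

In east/north components (m/s): commuter relative to river boat = (-1.549, 1.549); river boat relative to water = (5.524, -4.316); water relative to ground = (0.000, -0.710).
Sum = (3.975, -3.477) m/s.
Speed = |(3.975, -3.477)| = 5.282 m/s.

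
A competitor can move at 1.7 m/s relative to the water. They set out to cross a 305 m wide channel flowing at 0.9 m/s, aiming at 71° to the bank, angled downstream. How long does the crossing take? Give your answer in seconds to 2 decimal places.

The component of the competitor's velocity perpendicular to the bank is 1.7 × sin 71° = 1.607 m/s.
Only the cross-stream component determines the crossing time; the current contributes nothing perpendicular to the bank.
Time = 305 / 1.607 = 189.750 s.

189.75 s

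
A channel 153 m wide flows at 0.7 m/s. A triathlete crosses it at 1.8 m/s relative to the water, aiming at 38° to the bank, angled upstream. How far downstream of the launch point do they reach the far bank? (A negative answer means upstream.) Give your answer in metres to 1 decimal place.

Perpendicular speed = 1.108 m/s; crossing time = 153 / 1.108 = 138.063 s.
Net downstream speed = -0.718 m/s.
Drift = -0.718 × 138.063 = -99.187 m (upstream).

-99.2 m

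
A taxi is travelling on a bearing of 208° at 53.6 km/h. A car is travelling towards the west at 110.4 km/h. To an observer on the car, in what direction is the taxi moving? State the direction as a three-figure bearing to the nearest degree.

119°

Taking east as x and north as y: taxi velocity = (-25.164, -47.326) km/h; car velocity = (-110.400, 0.000) km/h.
Velocity of taxi relative to car = (-25.164, -47.326) − (-110.400, 0.000) = (85.236, -47.326) km/h.
Bearing = atan2(85.24, -47.33) = 119.04° clockwise from north.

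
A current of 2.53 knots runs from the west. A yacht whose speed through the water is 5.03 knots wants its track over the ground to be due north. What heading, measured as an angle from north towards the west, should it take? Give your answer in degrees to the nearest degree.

The current pushes perpendicular to the desired track; the heading must have a component into the current equal to 2.53 knots: 5.03 sin θ = 2.53.
sin θ = 0.5030, so θ = 30.197°.

30°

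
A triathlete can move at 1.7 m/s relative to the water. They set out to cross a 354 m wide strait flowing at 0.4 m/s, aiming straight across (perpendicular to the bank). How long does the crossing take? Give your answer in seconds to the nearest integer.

208 s

The component of the triathlete's velocity perpendicular to the bank is 1.7 m/s.
The current is parallel to the bank, so it does not affect the crossing time.
Time = 354 / 1.700 = 208.235 s.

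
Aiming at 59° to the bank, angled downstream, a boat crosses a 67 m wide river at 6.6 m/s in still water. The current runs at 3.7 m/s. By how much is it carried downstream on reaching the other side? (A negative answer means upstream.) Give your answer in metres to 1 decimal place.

84.1 m

Perpendicular speed = 5.657 m/s; crossing time = 67 / 5.657 = 11.843 s.
Net downstream speed = 7.099 m/s.
Drift = 7.099 × 11.843 = 84.077 m (downstream).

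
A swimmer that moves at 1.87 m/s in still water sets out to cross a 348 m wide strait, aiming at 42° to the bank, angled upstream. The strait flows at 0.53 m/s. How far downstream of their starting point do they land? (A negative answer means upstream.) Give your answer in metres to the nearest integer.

Perpendicular speed = 1.251 m/s; crossing time = 348 / 1.251 = 278.116 s.
Net downstream speed = -0.860 m/s.
Drift = -0.860 × 278.116 = -239.091 m (upstream).

-239 m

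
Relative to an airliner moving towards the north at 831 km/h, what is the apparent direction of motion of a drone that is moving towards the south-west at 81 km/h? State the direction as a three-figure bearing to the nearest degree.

184°

Taking east as x and north as y: drone velocity = (-57.276, -57.276) km/h; airliner velocity = (0.000, 831.000) km/h.
Velocity of drone relative to airliner = (-57.276, -57.276) − (0.000, 831.000) = (-57.276, -888.276) km/h.
Bearing = atan2(-57.28, -888.28) = 183.69° clockwise from north.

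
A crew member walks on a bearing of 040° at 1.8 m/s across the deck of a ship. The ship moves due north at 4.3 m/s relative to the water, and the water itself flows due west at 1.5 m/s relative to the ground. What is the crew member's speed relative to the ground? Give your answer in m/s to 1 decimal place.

In east/north components (m/s): crew member relative to ship = (1.157, 1.379); ship relative to water = (0.000, 4.300); water relative to ground = (-1.500, 0.000).
Sum = (-0.343, 5.679) m/s.
Speed = |(-0.343, 5.679)| = 5.689 m/s.

5.7 m/s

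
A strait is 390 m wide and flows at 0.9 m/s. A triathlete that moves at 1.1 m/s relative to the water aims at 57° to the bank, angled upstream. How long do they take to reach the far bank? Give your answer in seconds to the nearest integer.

The component of the triathlete's velocity perpendicular to the bank is 1.1 × sin 57° = 0.923 m/s.
The current is parallel to the bank, so it does not affect the crossing time.
Time = 390 / 0.923 = 422.747 s.

423 s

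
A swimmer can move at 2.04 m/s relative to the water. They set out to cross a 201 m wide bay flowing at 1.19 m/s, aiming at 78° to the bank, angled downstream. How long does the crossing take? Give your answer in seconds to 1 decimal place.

100.7 s

The component of the swimmer's velocity perpendicular to the bank is 2.04 × sin 78° = 1.995 m/s.
The current is parallel to the bank, so it does not affect the crossing time.
Time = 201 / 1.995 = 100.731 s.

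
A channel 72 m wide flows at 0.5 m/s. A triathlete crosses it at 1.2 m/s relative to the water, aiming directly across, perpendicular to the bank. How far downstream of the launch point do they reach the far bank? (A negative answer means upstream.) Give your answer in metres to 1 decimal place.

Perpendicular speed = 1.200 m/s; crossing time = 72 / 1.200 = 60.000 s.
Net downstream speed = 0.500 m/s.
Drift = 0.500 × 60.000 = 30.000 m (downstream).

30.0 m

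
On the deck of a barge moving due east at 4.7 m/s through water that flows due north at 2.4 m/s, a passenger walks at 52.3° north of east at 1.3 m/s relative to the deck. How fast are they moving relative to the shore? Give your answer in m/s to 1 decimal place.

6.5 m/s

In east/north components (m/s): passenger relative to barge = (0.795, 1.029); barge relative to water = (4.700, 0.000); water relative to ground = (0.000, 2.400).
Sum = (5.495, 3.429) m/s.
Speed = |(5.495, 3.429)| = 6.477 m/s.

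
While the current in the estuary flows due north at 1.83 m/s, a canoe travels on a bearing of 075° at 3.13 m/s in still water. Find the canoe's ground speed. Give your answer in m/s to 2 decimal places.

Taking east as x and north as y: velocity relative to the water = (3.023, 0.810) m/s; the water relative to ground = (0.000, 1.830) m/s.
Velocity relative to ground = (3.023, 0.810) + (0.000, 1.830) = (3.023, 2.640) m/s.
Speed = |(3.023, 2.640)| = 4.014 m/s.

4.01 m/s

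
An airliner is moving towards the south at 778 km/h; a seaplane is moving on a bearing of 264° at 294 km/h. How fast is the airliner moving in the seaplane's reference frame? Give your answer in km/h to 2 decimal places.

802.44 km/h

Taking east as x and north as y: airliner velocity = (0.000, -778.000) km/h; seaplane velocity = (-292.389, -30.731) km/h.
Velocity of airliner relative to seaplane = (0.000, -778.000) − (-292.389, -30.731) = (292.389, -747.269) km/h.
Magnitude = |(292.389, -747.269)| = 802.435 km/h.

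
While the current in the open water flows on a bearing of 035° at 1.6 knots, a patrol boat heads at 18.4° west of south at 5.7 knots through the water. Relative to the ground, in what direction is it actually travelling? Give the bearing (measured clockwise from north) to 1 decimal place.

Taking east as x and north as y: velocity relative to the water = (-1.799, -5.409) knots; the water relative to ground = (0.918, 1.311) knots.
Velocity relative to ground = (-1.799, -5.409) + (0.918, 1.311) = (-0.881, -4.098) knots.
Bearing = atan2(-0.88, -4.10) = 192.14° clockwise from north.

192.1°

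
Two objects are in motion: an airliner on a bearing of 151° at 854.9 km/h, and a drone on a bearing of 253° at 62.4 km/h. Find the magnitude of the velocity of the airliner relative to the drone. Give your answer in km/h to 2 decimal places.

Taking east as x and north as y: airliner velocity = (414.464, -747.712) km/h; drone velocity = (-59.673, -18.244) km/h.
Velocity of airliner relative to drone = (414.464, -747.712) − (-59.673, -18.244) = (474.137, -729.468) km/h.
Magnitude = |(474.137, -729.468)| = 870.017 km/h.

870.02 km/h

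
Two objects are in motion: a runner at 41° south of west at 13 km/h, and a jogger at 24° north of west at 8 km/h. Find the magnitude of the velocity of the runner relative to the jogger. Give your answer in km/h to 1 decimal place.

Taking east as x and north as y: runner velocity = (-9.811, -8.529) km/h; jogger velocity = (-7.308, 3.254) km/h.
Velocity of runner relative to jogger = (-9.811, -8.529) − (-7.308, 3.254) = (-2.503, -11.783) km/h.
Magnitude = |(-2.503, -11.783)| = 12.046 km/h.

12.0 km/h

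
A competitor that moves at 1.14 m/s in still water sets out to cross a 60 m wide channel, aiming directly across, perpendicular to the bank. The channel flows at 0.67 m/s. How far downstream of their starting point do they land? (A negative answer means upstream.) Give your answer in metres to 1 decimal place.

35.3 m

Perpendicular speed = 1.140 m/s; crossing time = 60 / 1.140 = 52.632 s.
Net downstream speed = 0.670 m/s.
Drift = 0.670 × 52.632 = 35.263 m (downstream).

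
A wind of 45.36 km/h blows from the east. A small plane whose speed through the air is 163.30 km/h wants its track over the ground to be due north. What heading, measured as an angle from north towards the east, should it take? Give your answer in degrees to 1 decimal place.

The wind pushes perpendicular to the desired track; the heading must have a component into the wind equal to 45.36 km/h: 163.30 sin θ = 45.36.
sin θ = 0.2778, so θ = 16.127°.

16.1°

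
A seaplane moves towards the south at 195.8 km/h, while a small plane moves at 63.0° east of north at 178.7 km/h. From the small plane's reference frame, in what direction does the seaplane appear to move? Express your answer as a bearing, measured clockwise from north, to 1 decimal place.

209.9°

Taking east as x and north as y: seaplane velocity = (0.000, -195.800) km/h; small plane velocity = (159.223, 81.128) km/h.
Velocity of seaplane relative to small plane = (0.000, -195.800) − (159.223, 81.128) = (-159.223, -276.928) km/h.
Bearing = atan2(-159.22, -276.93) = 209.90° clockwise from north.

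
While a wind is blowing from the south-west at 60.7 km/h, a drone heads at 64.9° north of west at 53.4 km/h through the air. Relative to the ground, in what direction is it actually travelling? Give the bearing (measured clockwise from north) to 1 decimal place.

012.5°

Taking east as x and north as y: velocity relative to the air = (-22.652, 48.357) km/h; the air relative to ground = (42.921, 42.921) km/h.
Velocity relative to ground = (-22.652, 48.357) + (42.921, 42.921) = (20.269, 91.279) km/h.
Bearing = atan2(20.27, 91.28) = 12.52° clockwise from north.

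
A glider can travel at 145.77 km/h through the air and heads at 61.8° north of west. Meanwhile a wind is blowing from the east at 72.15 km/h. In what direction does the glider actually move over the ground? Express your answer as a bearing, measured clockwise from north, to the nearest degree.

Taking east as x and north as y: velocity relative to the air = (-68.884, 128.468) km/h; the air relative to ground = (-72.150, 0.000) km/h.
Velocity relative to ground = (-68.884, 128.468) + (-72.150, 0.000) = (-141.034, 128.468) km/h.
Bearing = atan2(-141.03, 128.47) = 312.33° clockwise from north.

312°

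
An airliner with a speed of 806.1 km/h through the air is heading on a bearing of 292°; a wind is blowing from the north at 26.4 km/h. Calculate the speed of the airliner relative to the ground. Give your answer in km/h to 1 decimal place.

796.6 km/h

Taking east as x and north as y: velocity relative to the air = (-747.403, 301.970) km/h; the air relative to ground = (0.000, -26.400) km/h.
Velocity relative to ground = (-747.403, 301.970) + (0.000, -26.400) = (-747.403, 275.570) km/h.
Speed = |(-747.403, 275.570)| = 796.587 km/h.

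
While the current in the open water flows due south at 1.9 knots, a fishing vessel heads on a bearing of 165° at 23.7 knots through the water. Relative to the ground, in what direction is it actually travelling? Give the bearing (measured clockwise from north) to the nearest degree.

Taking east as x and north as y: velocity relative to the water = (6.134, -22.892) knots; the water relative to ground = (0.000, -1.900) knots.
Velocity relative to ground = (6.134, -22.892) + (0.000, -1.900) = (6.134, -24.792) knots.
Bearing = atan2(6.13, -24.79) = 166.10° clockwise from north.

166°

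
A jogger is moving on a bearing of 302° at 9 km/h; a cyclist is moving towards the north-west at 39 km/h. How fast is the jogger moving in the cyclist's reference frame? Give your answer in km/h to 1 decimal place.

30.3 km/h

Taking east as x and north as y: jogger velocity = (-7.632, 4.769) km/h; cyclist velocity = (-27.577, 27.577) km/h.
Velocity of jogger relative to cyclist = (-7.632, 4.769) − (-27.577, 27.577) = (19.945, -22.808) km/h.
Magnitude = |(19.945, -22.808)| = 30.298 km/h.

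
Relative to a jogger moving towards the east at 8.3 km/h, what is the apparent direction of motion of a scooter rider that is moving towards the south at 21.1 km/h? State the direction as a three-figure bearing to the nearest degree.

201°

Taking east as x and north as y: scooter rider velocity = (0.000, -21.100) km/h; jogger velocity = (8.300, 0.000) km/h.
Velocity of scooter rider relative to jogger = (0.000, -21.100) − (8.300, 0.000) = (-8.300, -21.100) km/h.
Bearing = atan2(-8.30, -21.10) = 201.47° clockwise from north.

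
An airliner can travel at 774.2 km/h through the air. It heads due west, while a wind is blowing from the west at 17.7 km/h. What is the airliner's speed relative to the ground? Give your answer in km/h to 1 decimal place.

Taking east as x and north as y: velocity relative to the air = (-774.200, 0.000) km/h; the air relative to ground = (17.700, 0.000) km/h.
Velocity relative to ground = (-774.200, 0.000) + (17.700, 0.000) = (-756.500, 0.000) km/h.
Speed = |(-756.500, 0.000)| = 756.500 km/h.

756.5 km/h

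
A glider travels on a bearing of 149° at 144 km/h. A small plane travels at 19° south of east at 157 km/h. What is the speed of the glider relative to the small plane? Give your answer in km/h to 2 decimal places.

103.67 km/h

Taking east as x and north as y: glider velocity = (74.165, -123.432) km/h; small plane velocity = (148.446, -51.114) km/h.
Velocity of glider relative to small plane = (74.165, -123.432) − (148.446, -51.114) = (-74.281, -72.318) km/h.
Magnitude = |(-74.281, -72.318)| = 103.670 km/h.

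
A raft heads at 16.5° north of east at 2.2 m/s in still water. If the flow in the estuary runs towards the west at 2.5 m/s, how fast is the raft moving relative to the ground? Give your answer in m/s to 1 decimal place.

0.7 m/s

Taking east as x and north as y: velocity relative to the water = (2.109, 0.625) m/s; the water relative to ground = (-2.500, 0.000) m/s.
Velocity relative to ground = (2.109, 0.625) + (-2.500, 0.000) = (-0.391, 0.625) m/s.
Speed = |(-0.391, 0.625)| = 0.737 m/s.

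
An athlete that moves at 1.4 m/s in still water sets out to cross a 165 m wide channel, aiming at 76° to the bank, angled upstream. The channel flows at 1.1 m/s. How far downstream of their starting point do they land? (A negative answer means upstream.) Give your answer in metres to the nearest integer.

Perpendicular speed = 1.358 m/s; crossing time = 165 / 1.358 = 121.465 s.
Net downstream speed = 0.761 m/s.
Drift = 0.761 × 121.465 = 92.473 m (downstream).

92 m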